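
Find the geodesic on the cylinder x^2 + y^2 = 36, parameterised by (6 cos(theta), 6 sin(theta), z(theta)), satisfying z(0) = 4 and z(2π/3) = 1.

Parameterise the cylinder of radius R = 6 as
    r(θ) = (6 cos θ, 6 sin θ, z(θ)).
The arc-length element is
    ds = sqrt(36 + (dz/dθ)^2) dθ,
so the Lagrangian is L = sqrt(36 + z'^2).
L depends on z' only, not on z or θ, so ∂L/∂z = 0 and
    ∂L/∂z' = z' / sqrt(36 + z'^2).
The Euler-Lagrange equation gives
    d/dθ( z' / sqrt(36 + z'^2) ) = 0,
so z' is constant. Integrating once:
    z(θ) = a θ + b,
a helix on the cylinder (a straight line when the cylinder is unrolled). The constants a, b are determined by the endpoint conditions.
With endpoint conditions z(0) = 4 and z(2π/3) = 1: from z(0) = b we get b = 4, and a·2π/3 + 4 = 1 gives a = -9/(2π), so
    z(θ) = (-9/(2π)) θ + 4.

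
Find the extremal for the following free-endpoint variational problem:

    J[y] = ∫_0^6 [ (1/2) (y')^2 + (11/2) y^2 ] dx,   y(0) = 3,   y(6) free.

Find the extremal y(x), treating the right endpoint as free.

The Lagrangian L = (1/2) (y')^2 + (11/2) y^2 gives
    ∂L/∂y = 11 y,   ∂L/∂y' = y'.
Euler-Lagrange: y'' − 11 y = 0.
With k = sqrt(11), the general solution is
    y(x) = A cosh(sqrt(11) x) + B sinh(sqrt(11) x).
Fixed left endpoint y(0) = 3 ⇒ A = 3.
The right endpoint x = 6 is free, so the natural (transversality) condition is ∂L/∂y' |_{x=6} = 0, i.e. y'(6) = 0.
Compute y'(x) = A k sinh(k x) + B k cosh(k x), so
    y'(6) = A k sinh(k·6) + B k cosh(k·6) = 0
    ⇒ B = −A tanh(k·6) = − 3 tanh(sqrt(11)·6).
Therefore the extremal is
    y(x) = 3 cosh(sqrt(11) x) − 3 tanh(sqrt(11)·6) sinh(sqrt(11) x).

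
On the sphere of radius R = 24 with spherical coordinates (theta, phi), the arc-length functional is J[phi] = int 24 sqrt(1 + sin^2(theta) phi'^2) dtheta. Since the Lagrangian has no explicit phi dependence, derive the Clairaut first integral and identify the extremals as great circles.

On the sphere of radius R = 24 with spherical coordinates (θ, φ), the induced metric is
    ds^2 = 576(dθ^2 + sin^2(θ) dφ^2).
Parameterise by θ; the arc-length functional is
    J[φ] = ∫ 24 sqrt(1 + sin^2(θ) (dφ/dθ)^2) dθ,
so L = 24 sqrt(1 + sin^2(θ) φ'^2). Compute
    ∂L/∂φ = 0  (L has no explicit φ dependence),
    ∂L/∂φ' = 24 sin^2(θ) φ' / sqrt(1 + sin^2(θ) φ'^2).
Since ∂L/∂φ = 0, the Euler-Lagrange equation
    d/dθ(∂L/∂φ') − ∂L/∂φ = 0
reduces to d/dθ(∂L/∂φ') = 0, i.e. the momentum conjugate to φ is conserved:
    24 sin^2(θ) φ' / sqrt(1 + sin^2(θ) φ'^2) = C.
The overall factor of 24 is constant, so dividing through gives Clairaut's relation sin^2(θ) φ' / sqrt(1 + sin^2(θ) φ'^2) = C' (with C' = C/24). Solving for φ' and integrating gives the great-circle family
    cot(θ) = A cos(φ − φ_0),
i.e. the intersection of the sphere with a plane through the origin. The two constants A and φ_0 (equivalently C and one phase) are fixed by the two endpoint conditions.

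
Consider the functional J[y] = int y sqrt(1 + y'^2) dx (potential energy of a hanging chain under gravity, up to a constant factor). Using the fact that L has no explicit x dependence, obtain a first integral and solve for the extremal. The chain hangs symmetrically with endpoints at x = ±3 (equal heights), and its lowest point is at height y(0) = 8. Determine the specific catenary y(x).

The Lagrangian L(y, y') = y sqrt(1 + y'^2) has no explicit x dependence, so the Beltrami identity applies:
    L − y' ∂L/∂y' = C.
Compute ∂L/∂y' = y · y' / sqrt(1 + y'^2). Then
    L − y' ∂L/∂y'
    = y sqrt(1 + y'^2) − y · y'^2 / sqrt(1 + y'^2)
    = y (1 + y'^2 − y'^2) / sqrt(1 + y'^2)
    = y / sqrt(1 + y'^2) = C.
Squaring gives y^2 = C^2 (1 + y'^2), i.e.
    y'^2 = y^2 / C^2 − 1.
Separating variables,
    dy / sqrt(y^2 − C^2) = dx / C,
and integrating gives arccosh(y / C) = (x − a)/C, so
    y(x) = C cosh((x − a)/C),
the catenary. The constants C and a are fixed by the two endpoint conditions (and, for the hanging-chain problem, the length constraint selects C).
Now fit the given data. The endpoints x = ±3 are symmetric at equal height, so the catenary is even about its minimum: a = 0 and y(x) = C cosh(x/C). The lowest point is y(0) = C cosh(0) = C, and we are told y(0) = 8, so C = 8. Therefore
    y(x) = 8 cosh(x/8),
and at the endpoints
    y(±3) = 8 cosh(3/8).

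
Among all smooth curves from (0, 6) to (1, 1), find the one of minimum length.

Arc-length functional: J[y] = ∫ sqrt(1 + (y')^2) dx.
Lagrangian L = sqrt(1 + (y')^2) has no explicit y dependence, so ∂L/∂y = 0 and the Euler-Lagrange equation gives
    d/dx( y' / sqrt(1 + (y')^2) ) = 0  ⇒  y' / sqrt(1 + (y')^2) = const.
Hence y' is constant, so y(x) is affine.
Fitting the endpoints (0, 6) and (1, 1):
    slope m = (1 − 6) / (1 − 0) = -5,
    intercept c = 6 − m·0 = 6.
Extremal: y(x) = -5 x + 6.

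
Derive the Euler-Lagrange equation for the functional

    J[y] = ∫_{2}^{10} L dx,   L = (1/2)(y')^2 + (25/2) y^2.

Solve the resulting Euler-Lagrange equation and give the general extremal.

The Lagrangian is L = (1/2)(y')^2 + (25/2) y^2.
∂L/∂y = 25y.
∂L/∂y' = y'.
The Euler-Lagrange equation d/dx(∂L/∂y') − ∂L/∂y = 0 becomes:
    y'' - 25 y = 0
General solution: y(x) = A e^(5x) + B e^(-5x), where A and B are arbitrary constants fixed by the endpoint conditions.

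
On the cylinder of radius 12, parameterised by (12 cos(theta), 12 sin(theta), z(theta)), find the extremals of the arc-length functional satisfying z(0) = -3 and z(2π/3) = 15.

Parameterise the cylinder of radius R = 12 as
    r(θ) = (12 cos θ, 12 sin θ, z(θ)).
The arc-length element is
    ds = sqrt(144 + (dz/dθ)^2) dθ,
so the Lagrangian is L = sqrt(144 + z'^2).
L depends on z' only, not on z or θ, so ∂L/∂z = 0 and
    ∂L/∂z' = z' / sqrt(144 + z'^2).
The Euler-Lagrange equation gives
    d/dθ( z' / sqrt(144 + z'^2) ) = 0,
so z' is constant. Integrating once:
    z(θ) = a θ + b,
a helix on the cylinder (a straight line when the cylinder is unrolled). The constants a, b are determined by the endpoint conditions.
With endpoint conditions z(0) = -3 and z(2π/3) = 15: from z(0) = b we get b = -3, and a·2π/3 + -3 = 15 gives a = 27/π, so
    z(θ) = (27/π) θ − 3.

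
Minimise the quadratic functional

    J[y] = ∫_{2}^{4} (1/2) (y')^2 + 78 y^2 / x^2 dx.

The Lagrangian is L = (1/2) (y')^2 + 78 y^2 / x^2.
Compute ∂L/∂y = 156y/x^2, ∂L/∂y' = y'.
The Euler-Lagrange equation d/dx(∂L/∂y') − ∂L/∂y = 0 reduces to
    y'' − 156/x^2 · y = 0  (x > 0).
Its general solution is
    y(x) = A x^13 + B x^(-12),
with A, B fixed by the endpoint conditions.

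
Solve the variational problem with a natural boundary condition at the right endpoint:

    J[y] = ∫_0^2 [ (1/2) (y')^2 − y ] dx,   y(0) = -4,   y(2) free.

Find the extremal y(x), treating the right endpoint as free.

The Lagrangian L = (1/2) (y')^2 − y gives
    ∂L/∂y = −1,   ∂L/∂y' = y'.
Euler-Lagrange: d/dx(y') − (−1) = 0, i.e. y'' + 1 = 0, so
    y(x) = −(1/2) x^2 + C1 x + C2.
Fixed left endpoint y(0) = -4 ⇒ C2 = -4.
The right endpoint x = 2 is free, so the natural (transversality) condition is ∂L/∂y' |_{x=2} = 0, i.e. y'(2) = 0.
Compute y'(x) = −1 x + C1, so y'(2) = −2 + C1 = 0 ⇒ C1 = 2.
Therefore the extremal is
    y(x) = −x^2/2 + 2 x − 4.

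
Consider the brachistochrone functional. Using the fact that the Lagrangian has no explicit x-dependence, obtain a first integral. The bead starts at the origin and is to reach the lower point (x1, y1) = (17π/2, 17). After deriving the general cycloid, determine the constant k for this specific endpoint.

The Lagrangian L = sqrt((1 + y'^2) / y) has no explicit x dependence, so the Beltrami identity applies:
    L − y' ∂L/∂y' = C.
Compute ∂L/∂y' = y' / sqrt(y (1 + y'^2)).
Substitute:
    sqrt((1 + y'^2)/y) − y'·y' / sqrt(y (1 + y'^2))
    = (1 + y'^2) / sqrt(y (1 + y'^2)) − y'^2 / sqrt(y (1 + y'^2))
    = 1 / sqrt(y (1 + y'^2)) = C.
Squaring and rearranging gives the first integral
    y (1 + y'^2) = 1/C^2 =: k   (constant).
Solving this first-order ODE by the substitution
    y = (k/2)(1 − cos θ)
yields the cycloid parameterisation
    x(θ) = (k/2)(θ − sin θ),   y(θ) = (k/2)(1 − cos θ).
The constant k is fixed by the endpoint condition.
Now fit the given lower endpoint (x1, y1) = (17π/2, 17). At the bottom of the first arch (θ = π), the parametric equations give
    y(π) = (k/2)(1 − cos π) = k,
    x(π) = (k/2)(π − sin π) = kπ/2.
Matching y(π) = 17 gives k = 17, consistent with x(π) = 17π/2. Therefore the specific cycloid is
    x(θ) = (17/2)(θ − sin θ),   y(θ) = (17/2)(1 − cos θ).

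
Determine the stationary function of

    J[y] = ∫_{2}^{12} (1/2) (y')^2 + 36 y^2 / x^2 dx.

The Lagrangian is L = (1/2) (y')^2 + 36 y^2 / x^2.
Compute ∂L/∂y = 72y/x^2, ∂L/∂y' = y'.
The Euler-Lagrange equation d/dx(∂L/∂y') − ∂L/∂y = 0 reduces to
    y'' − 72/x^2 · y = 0  (x > 0).
Its general solution is
    y(x) = A x^9 + B x^(-8),
with A, B fixed by the endpoint conditions.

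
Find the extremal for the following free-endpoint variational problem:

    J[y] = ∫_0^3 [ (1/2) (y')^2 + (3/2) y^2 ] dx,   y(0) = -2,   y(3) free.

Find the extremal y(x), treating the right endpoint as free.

The Lagrangian L = (1/2) (y')^2 + (3/2) y^2 gives
    ∂L/∂y = 3 y,   ∂L/∂y' = y'.
Euler-Lagrange: y'' − 3 y = 0.
With k = sqrt(3), the general solution is
    y(x) = A cosh(sqrt(3) x) + B sinh(sqrt(3) x).
Fixed left endpoint y(0) = -2 ⇒ A = -2.
The right endpoint x = 3 is free, so the natural (transversality) condition is ∂L/∂y' |_{x=3} = 0, i.e. y'(3) = 0.
Compute y'(x) = A k sinh(k x) + B k cosh(k x), so
    y'(3) = A k sinh(k·3) + B k cosh(k·3) = 0
    ⇒ B = −A tanh(k·3) = 2 tanh(sqrt(3)·3).
Therefore the extremal is
    y(x) = −2 cosh(sqrt(3) x) + 2 tanh(sqrt(3)·3) sinh(sqrt(3) x).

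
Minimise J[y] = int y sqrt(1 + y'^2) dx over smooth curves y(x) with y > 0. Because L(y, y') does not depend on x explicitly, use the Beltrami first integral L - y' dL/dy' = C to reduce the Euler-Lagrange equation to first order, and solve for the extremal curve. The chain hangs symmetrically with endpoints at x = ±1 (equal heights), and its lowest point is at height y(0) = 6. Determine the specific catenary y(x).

The Lagrangian L(y, y') = y sqrt(1 + y'^2) has no explicit x dependence, so the Beltrami identity applies:
    L − y' ∂L/∂y' = C.
Compute ∂L/∂y' = y · y' / sqrt(1 + y'^2). Then
    L − y' ∂L/∂y'
    = y sqrt(1 + y'^2) − y · y'^2 / sqrt(1 + y'^2)
    = y (1 + y'^2 − y'^2) / sqrt(1 + y'^2)
    = y / sqrt(1 + y'^2) = C.
Squaring gives y^2 = C^2 (1 + y'^2), i.e.
    y'^2 = y^2 / C^2 − 1.
Separating variables,
    dy / sqrt(y^2 − C^2) = dx / C,
and integrating gives arccosh(y / C) = (x − a)/C, so
    y(x) = C cosh((x − a)/C),
the catenary. The constants C and a are fixed by the two endpoint conditions (and, for the hanging-chain problem, the length constraint selects C).
Now fit the given data. The endpoints x = ±1 are symmetric at equal height, so the catenary is even about its minimum: a = 0 and y(x) = C cosh(x/C). The lowest point is y(0) = C cosh(0) = C, and we are told y(0) = 6, so C = 6. Therefore
    y(x) = 6 cosh(x/6),
and at the endpoints
    y(±1) = 6 cosh(1/6).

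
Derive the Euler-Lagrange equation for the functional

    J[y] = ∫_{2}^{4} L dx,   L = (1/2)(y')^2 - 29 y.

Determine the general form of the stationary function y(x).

The Lagrangian is L = (1/2)(y')^2 - 29 y.
∂L/∂y = -29.
∂L/∂y' = y'.
The Euler-Lagrange equation d/dx(∂L/∂y') − ∂L/∂y = 0 becomes:
    y'' + 29 = 0
General solution: y(x) = -(29/2) x^2 + A x + B, where A and B are arbitrary constants fixed by the endpoint conditions.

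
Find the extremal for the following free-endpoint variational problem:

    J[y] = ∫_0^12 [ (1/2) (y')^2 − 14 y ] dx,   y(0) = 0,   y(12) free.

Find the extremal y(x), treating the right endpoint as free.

The Lagrangian L = (1/2) (y')^2 − 14 y gives
    ∂L/∂y = −14,   ∂L/∂y' = y'.
Euler-Lagrange: d/dx(y') − (−14) = 0, i.e. y'' + 14 = 0, so
    y(x) = −(14/2) x^2 + C1 x + C2.
Fixed left endpoint y(0) = 0 ⇒ C2 = 0.
The right endpoint x = 12 is free, so the natural (transversality) condition is ∂L/∂y' |_{x=12} = 0, i.e. y'(12) = 0.
Compute y'(x) = −14 x + C1, so y'(12) = −168 + C1 = 0 ⇒ C1 = 168.
Therefore the extremal is
    y(x) = −7 x^2 + 168 x.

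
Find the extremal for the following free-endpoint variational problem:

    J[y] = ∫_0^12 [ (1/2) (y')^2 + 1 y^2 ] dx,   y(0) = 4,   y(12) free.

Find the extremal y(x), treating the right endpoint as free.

The Lagrangian L = (1/2) (y')^2 + 1 y^2 gives
    ∂L/∂y = 2 y,   ∂L/∂y' = y'.
Euler-Lagrange: y'' − 2 y = 0.
With k = sqrt(2), the general solution is
    y(x) = A cosh(sqrt(2) x) + B sinh(sqrt(2) x).
Fixed left endpoint y(0) = 4 ⇒ A = 4.
The right endpoint x = 12 is free, so the natural (transversality) condition is ∂L/∂y' |_{x=12} = 0, i.e. y'(12) = 0.
Compute y'(x) = A k sinh(k x) + B k cosh(k x), so
    y'(12) = A k sinh(k·12) + B k cosh(k·12) = 0
    ⇒ B = −A tanh(k·12) = − 4 tanh(sqrt(2)·12).
Therefore the extremal is
    y(x) = 4 cosh(sqrt(2) x) − 4 tanh(sqrt(2)·12) sinh(sqrt(2) x).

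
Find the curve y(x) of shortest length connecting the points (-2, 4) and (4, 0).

Arc-length functional: J[y] = ∫ sqrt(1 + (y')^2) dx.
Lagrangian L = sqrt(1 + (y')^2) has no explicit y dependence, so ∂L/∂y = 0 and the Euler-Lagrange equation gives
    d/dx( y' / sqrt(1 + (y')^2) ) = 0  ⇒  y' / sqrt(1 + (y')^2) = const.
Hence y' is constant, so y(x) is affine.
Fitting the endpoints (-2, 4) and (4, 0):
    slope m = (0 − 4) / (4 − (-2)) = -2/3,
    intercept c = 4 − m·(-2) = 8/3.
Extremal: y(x) = (-2/3) x + 8/3.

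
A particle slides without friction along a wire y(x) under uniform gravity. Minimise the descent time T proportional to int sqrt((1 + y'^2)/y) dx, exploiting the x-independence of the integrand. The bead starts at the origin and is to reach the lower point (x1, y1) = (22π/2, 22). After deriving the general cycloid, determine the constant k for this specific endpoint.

The Lagrangian L = sqrt((1 + y'^2) / y) has no explicit x dependence, so the Beltrami identity applies:
    L − y' ∂L/∂y' = C.
Compute ∂L/∂y' = y' / sqrt(y (1 + y'^2)).
Substitute:
    sqrt((1 + y'^2)/y) − y'·y' / sqrt(y (1 + y'^2))
    = (1 + y'^2) / sqrt(y (1 + y'^2)) − y'^2 / sqrt(y (1 + y'^2))
    = 1 / sqrt(y (1 + y'^2)) = C.
Squaring and rearranging gives the first integral
    y (1 + y'^2) = 1/C^2 =: k   (constant).
Solving this first-order ODE by the substitution
    y = (k/2)(1 − cos θ)
yields the cycloid parameterisation
    x(θ) = (k/2)(θ − sin θ),   y(θ) = (k/2)(1 − cos θ).
The constant k is fixed by the endpoint condition.
Now fit the given lower endpoint (x1, y1) = (22π/2, 22). At the bottom of the first arch (θ = π), the parametric equations give
    y(π) = (k/2)(1 − cos π) = k,
    x(π) = (k/2)(π − sin π) = kπ/2.
Matching y(π) = 22 gives k = 22, consistent with x(π) = 22π/2. Therefore the specific cycloid is
    x(θ) = (22/2)(θ − sin θ),   y(θ) = (22/2)(1 − cos θ).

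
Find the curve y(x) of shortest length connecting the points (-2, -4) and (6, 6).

Arc-length functional: J[y] = ∫ sqrt(1 + (y')^2) dx.
Lagrangian L = sqrt(1 + (y')^2) has no explicit y dependence, so ∂L/∂y = 0 and the Euler-Lagrange equation gives
    d/dx( y' / sqrt(1 + (y')^2) ) = 0  ⇒  y' / sqrt(1 + (y')^2) = const.
Hence y' is constant, so y(x) is affine.
Fitting the endpoints (-2, -4) and (6, 6):
    slope m = (6 − (-4)) / (6 − (-2)) = 5/4,
    intercept c = (-4) − m·(-2) = -3/2.
Extremal: y(x) = (5/4) x - 3/2.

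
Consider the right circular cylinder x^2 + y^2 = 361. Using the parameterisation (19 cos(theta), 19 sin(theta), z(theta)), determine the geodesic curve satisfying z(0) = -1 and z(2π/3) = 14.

Parameterise the cylinder of radius R = 19 as
    r(θ) = (19 cos θ, 19 sin θ, z(θ)).
The arc-length element is
    ds = sqrt(361 + (dz/dθ)^2) dθ,
so the Lagrangian is L = sqrt(361 + z'^2).
L depends on z' only, not on z or θ, so ∂L/∂z = 0 and
    ∂L/∂z' = z' / sqrt(361 + z'^2).
The Euler-Lagrange equation gives
    d/dθ( z' / sqrt(361 + z'^2) ) = 0,
so z' is constant. Integrating once:
    z(θ) = a θ + b,
a helix on the cylinder (a straight line when the cylinder is unrolled). The constants a, b are determined by the endpoint conditions.
With endpoint conditions z(0) = -1 and z(2π/3) = 14: from z(0) = b we get b = -1, and a·2π/3 + -1 = 14 gives a = 45/(2π), so
    z(θ) = (45/(2π)) θ − 1.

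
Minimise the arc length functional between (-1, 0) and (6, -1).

Arc-length functional: J[y] = ∫ sqrt(1 + (y')^2) dx.
Lagrangian L = sqrt(1 + (y')^2) has no explicit y dependence, so ∂L/∂y = 0 and the Euler-Lagrange equation gives
    d/dx( y' / sqrt(1 + (y')^2) ) = 0  ⇒  y' / sqrt(1 + (y')^2) = const.
Hence y' is constant, so y(x) is affine.
Fitting the endpoints (-1, 0) and (6, -1):
    slope m = ((-1) − 0) / (6 − (-1)) = -1/7,
    intercept c = 0 − m·(-1) = -1/7.
Extremal: y(x) = (-1/7) x - 1/7.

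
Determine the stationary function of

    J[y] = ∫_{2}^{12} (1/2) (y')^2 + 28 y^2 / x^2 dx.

The Lagrangian is L = (1/2) (y')^2 + 28 y^2 / x^2.
Compute ∂L/∂y = 56y/x^2, ∂L/∂y' = y'.
The Euler-Lagrange equation d/dx(∂L/∂y') − ∂L/∂y = 0 reduces to
    y'' − 56/x^2 · y = 0  (x > 0).
Its general solution is
    y(x) = A x^8 + B x^(-7),
with A, B fixed by the endpoint conditions.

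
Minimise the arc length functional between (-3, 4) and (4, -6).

Arc-length functional: J[y] = ∫ sqrt(1 + (y')^2) dx.
Lagrangian L = sqrt(1 + (y')^2) has no explicit y dependence, so ∂L/∂y = 0 and the Euler-Lagrange equation gives
    d/dx( y' / sqrt(1 + (y')^2) ) = 0  ⇒  y' / sqrt(1 + (y')^2) = const.
Hence y' is constant, so y(x) is affine.
Fitting the endpoints (-3, 4) and (4, -6):
    slope m = ((-6) − 4) / (4 − (-3)) = -10/7,
    intercept c = 4 − m·(-3) = -2/7.
Extremal: y(x) = (-10/7) x - 2/7.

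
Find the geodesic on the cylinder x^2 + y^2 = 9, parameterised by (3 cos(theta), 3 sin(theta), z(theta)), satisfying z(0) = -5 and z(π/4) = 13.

Parameterise the cylinder of radius R = 3 as
    r(θ) = (3 cos θ, 3 sin θ, z(θ)).
The arc-length element is
    ds = sqrt(9 + (dz/dθ)^2) dθ,
so the Lagrangian is L = sqrt(9 + z'^2).
L depends on z' only, not on z or θ, so ∂L/∂z = 0 and
    ∂L/∂z' = z' / sqrt(9 + z'^2).
The Euler-Lagrange equation gives
    d/dθ( z' / sqrt(9 + z'^2) ) = 0,
so z' is constant. Integrating once:
    z(θ) = a θ + b,
a helix on the cylinder (a straight line when the cylinder is unrolled). The constants a, b are determined by the endpoint conditions.
With endpoint conditions z(0) = -5 and z(π/4) = 13: from z(0) = b we get b = -5, and a·π/4 + -5 = 13 gives a = 72/π, so
    z(θ) = (72/π) θ − 5.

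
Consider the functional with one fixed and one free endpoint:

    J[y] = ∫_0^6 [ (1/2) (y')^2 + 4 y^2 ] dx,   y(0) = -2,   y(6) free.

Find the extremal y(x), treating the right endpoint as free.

The Lagrangian L = (1/2) (y')^2 + 4 y^2 gives
    ∂L/∂y = 8 y,   ∂L/∂y' = y'.
Euler-Lagrange: y'' − 8 y = 0.
With k = sqrt(8), the general solution is
    y(x) = A cosh(sqrt(8) x) + B sinh(sqrt(8) x).
Fixed left endpoint y(0) = -2 ⇒ A = -2.
The right endpoint x = 6 is free, so the natural (transversality) condition is ∂L/∂y' |_{x=6} = 0, i.e. y'(6) = 0.
Compute y'(x) = A k sinh(k x) + B k cosh(k x), so
    y'(6) = A k sinh(k·6) + B k cosh(k·6) = 0
    ⇒ B = −A tanh(k·6) = 2 tanh(sqrt(8)·6).
Therefore the extremal is
    y(x) = −2 cosh(sqrt(8) x) + 2 tanh(sqrt(8)·6) sinh(sqrt(8) x).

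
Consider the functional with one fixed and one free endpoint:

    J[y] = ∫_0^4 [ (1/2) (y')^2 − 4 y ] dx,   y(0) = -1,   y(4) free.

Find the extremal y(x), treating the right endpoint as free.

The Lagrangian L = (1/2) (y')^2 − 4 y gives
    ∂L/∂y = −4,   ∂L/∂y' = y'.
Euler-Lagrange: d/dx(y') − (−4) = 0, i.e. y'' + 4 = 0, so
    y(x) = −(4/2) x^2 + C1 x + C2.
Fixed left endpoint y(0) = -1 ⇒ C2 = -1.
The right endpoint x = 4 is free, so the natural (transversality) condition is ∂L/∂y' |_{x=4} = 0, i.e. y'(4) = 0.
Compute y'(x) = −4 x + C1, so y'(4) = −16 + C1 = 0 ⇒ C1 = 16.
Therefore the extremal is
    y(x) = −2 x^2 + 16 x − 1.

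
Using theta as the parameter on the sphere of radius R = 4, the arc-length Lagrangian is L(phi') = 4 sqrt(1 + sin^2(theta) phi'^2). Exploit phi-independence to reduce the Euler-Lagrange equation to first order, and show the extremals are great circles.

On the sphere of radius R = 4 with spherical coordinates (θ, φ), the induced metric is
    ds^2 = 16(dθ^2 + sin^2(θ) dφ^2).
Parameterise by θ; the arc-length functional is
    J[φ] = ∫ 4 sqrt(1 + sin^2(θ) (dφ/dθ)^2) dθ,
so L = 4 sqrt(1 + sin^2(θ) φ'^2). Compute
    ∂L/∂φ = 0  (L has no explicit φ dependence),
    ∂L/∂φ' = 4 sin^2(θ) φ' / sqrt(1 + sin^2(θ) φ'^2).
Since ∂L/∂φ = 0, the Euler-Lagrange equation
    d/dθ(∂L/∂φ') − ∂L/∂φ = 0
reduces to d/dθ(∂L/∂φ') = 0, i.e. the momentum conjugate to φ is conserved:
    4 sin^2(θ) φ' / sqrt(1 + sin^2(θ) φ'^2) = C.
The overall factor of 4 is constant, so dividing through gives Clairaut's relation sin^2(θ) φ' / sqrt(1 + sin^2(θ) φ'^2) = C' (with C' = C/4). Solving for φ' and integrating gives the great-circle family
    cot(θ) = A cos(φ − φ_0),
i.e. the intersection of the sphere with a plane through the origin. The two constants A and φ_0 (equivalently C and one phase) are fixed by the two endpoint conditions.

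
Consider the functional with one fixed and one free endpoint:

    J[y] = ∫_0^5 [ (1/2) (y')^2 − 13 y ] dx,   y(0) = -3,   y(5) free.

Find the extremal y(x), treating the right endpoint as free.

The Lagrangian L = (1/2) (y')^2 − 13 y gives
    ∂L/∂y = −13,   ∂L/∂y' = y'.
Euler-Lagrange: d/dx(y') − (−13) = 0, i.e. y'' + 13 = 0, so
    y(x) = −(13/2) x^2 + C1 x + C2.
Fixed left endpoint y(0) = -3 ⇒ C2 = -3.
The right endpoint x = 5 is free, so the natural (transversality) condition is ∂L/∂y' |_{x=5} = 0, i.e. y'(5) = 0.
Compute y'(x) = −13 x + C1, so y'(5) = −65 + C1 = 0 ⇒ C1 = 65.
Therefore the extremal is
    y(x) = −(13/2) x^2 + 65 x − 3.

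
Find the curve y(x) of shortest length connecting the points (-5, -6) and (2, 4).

Arc-length functional: J[y] = ∫ sqrt(1 + (y')^2) dx.
Lagrangian L = sqrt(1 + (y')^2) has no explicit y dependence, so ∂L/∂y = 0 and the Euler-Lagrange equation gives
    d/dx( y' / sqrt(1 + (y')^2) ) = 0  ⇒  y' / sqrt(1 + (y')^2) = const.
Hence y' is constant, so y(x) is affine.
Fitting the endpoints (-5, -6) and (2, 4):
    slope m = (4 − (-6)) / (2 − (-5)) = 10/7,
    intercept c = (-6) − m·(-5) = 8/7.
Extremal: y(x) = (10/7) x + 8/7.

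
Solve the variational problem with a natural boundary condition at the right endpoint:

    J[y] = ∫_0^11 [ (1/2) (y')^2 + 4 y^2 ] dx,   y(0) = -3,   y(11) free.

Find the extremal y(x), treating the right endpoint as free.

The Lagrangian L = (1/2) (y')^2 + 4 y^2 gives
    ∂L/∂y = 8 y,   ∂L/∂y' = y'.
Euler-Lagrange: y'' − 8 y = 0.
With k = sqrt(8), the general solution is
    y(x) = A cosh(sqrt(8) x) + B sinh(sqrt(8) x).
Fixed left endpoint y(0) = -3 ⇒ A = -3.
The right endpoint x = 11 is free, so the natural (transversality) condition is ∂L/∂y' |_{x=11} = 0, i.e. y'(11) = 0.
Compute y'(x) = A k sinh(k x) + B k cosh(k x), so
    y'(11) = A k sinh(k·11) + B k cosh(k·11) = 0
    ⇒ B = −A tanh(k·11) = 3 tanh(sqrt(8)·11).
Therefore the extremal is
    y(x) = −3 cosh(sqrt(8) x) + 3 tanh(sqrt(8)·11) sinh(sqrt(8) x).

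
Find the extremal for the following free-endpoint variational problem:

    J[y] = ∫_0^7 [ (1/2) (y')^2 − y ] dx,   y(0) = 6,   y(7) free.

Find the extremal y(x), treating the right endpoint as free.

The Lagrangian L = (1/2) (y')^2 − y gives
    ∂L/∂y = −1,   ∂L/∂y' = y'.
Euler-Lagrange: d/dx(y') − (−1) = 0, i.e. y'' + 1 = 0, so
    y(x) = −(1/2) x^2 + C1 x + C2.
Fixed left endpoint y(0) = 6 ⇒ C2 = 6.
The right endpoint x = 7 is free, so the natural (transversality) condition is ∂L/∂y' |_{x=7} = 0, i.e. y'(7) = 0.
Compute y'(x) = −1 x + C1, so y'(7) = −7 + C1 = 0 ⇒ C1 = 7.
Therefore the extremal is
    y(x) = −x^2/2 + 7 x + 6.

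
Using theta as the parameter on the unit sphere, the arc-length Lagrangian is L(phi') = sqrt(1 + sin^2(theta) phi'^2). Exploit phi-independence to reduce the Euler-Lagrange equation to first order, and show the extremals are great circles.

On the unit sphere with spherical coordinates (θ, φ), the induced metric is
    ds^2 = dθ^2 + sin^2(θ) dφ^2.
Parameterise by θ; the arc-length functional is
    J[φ] = ∫ sqrt(1 + sin^2(θ) (dφ/dθ)^2) dθ,
so L = sqrt(1 + sin^2(θ) φ'^2). Compute
    ∂L/∂φ = 0  (L has no explicit φ dependence),
    ∂L/∂φ' = sin^2(θ) φ' / sqrt(1 + sin^2(θ) φ'^2).
Since ∂L/∂φ = 0, the Euler-Lagrange equation
    d/dθ(∂L/∂φ') − ∂L/∂φ = 0
reduces to d/dθ(∂L/∂φ') = 0, i.e. the momentum conjugate to φ is conserved:
    sin^2(θ) φ' / sqrt(1 + sin^2(θ) φ'^2) = C.
This is Clairaut's relation for the sphere. Solving for φ' and integrating gives the great-circle family
    cot(θ) = A cos(φ − φ_0),
i.e. the intersection of the sphere with a plane through the origin. The two constants A and φ_0 (equivalently C and one phase) are fixed by the two endpoint conditions.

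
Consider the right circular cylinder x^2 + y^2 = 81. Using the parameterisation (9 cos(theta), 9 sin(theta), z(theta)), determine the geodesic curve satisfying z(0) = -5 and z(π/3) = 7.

Parameterise the cylinder of radius R = 9 as
    r(θ) = (9 cos θ, 9 sin θ, z(θ)).
The arc-length element is
    ds = sqrt(81 + (dz/dθ)^2) dθ,
so the Lagrangian is L = sqrt(81 + z'^2).
L depends on z' only, not on z or θ, so ∂L/∂z = 0 and
    ∂L/∂z' = z' / sqrt(81 + z'^2).
The Euler-Lagrange equation gives
    d/dθ( z' / sqrt(81 + z'^2) ) = 0,
so z' is constant. Integrating once:
    z(θ) = a θ + b,
a helix on the cylinder (a straight line when the cylinder is unrolled). The constants a, b are determined by the endpoint conditions.
With endpoint conditions z(0) = -5 and z(π/3) = 7: from z(0) = b we get b = -5, and a·π/3 + -5 = 7 gives a = 36/π, so
    z(θ) = (36/π) θ − 5.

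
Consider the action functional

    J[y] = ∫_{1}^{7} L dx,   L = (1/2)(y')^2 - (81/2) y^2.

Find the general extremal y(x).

The Lagrangian is L = (1/2)(y')^2 - (81/2) y^2.
∂L/∂y = -81y.
∂L/∂y' = y'.
The Euler-Lagrange equation d/dx(∂L/∂y') − ∂L/∂y = 0 becomes:
    y'' + 81 y = 0
General solution: y(x) = A sin(9x) + B cos(9x), where A and B are arbitrary constants fixed by the endpoint conditions.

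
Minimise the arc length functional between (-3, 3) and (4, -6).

Arc-length functional: J[y] = ∫ sqrt(1 + (y')^2) dx.
Lagrangian L = sqrt(1 + (y')^2) has no explicit y dependence, so ∂L/∂y = 0 and the Euler-Lagrange equation gives
    d/dx( y' / sqrt(1 + (y')^2) ) = 0  ⇒  y' / sqrt(1 + (y')^2) = const.
Hence y' is constant, so y(x) is affine.
Fitting the endpoints (-3, 3) and (4, -6):
    slope m = ((-6) − 3) / (4 − (-3)) = -9/7,
    intercept c = 3 − m·(-3) = -6/7.
Extremal: y(x) = (-9/7) x - 6/7.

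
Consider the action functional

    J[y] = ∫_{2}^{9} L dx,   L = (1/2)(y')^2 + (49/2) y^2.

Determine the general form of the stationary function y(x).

The Lagrangian is L = (1/2)(y')^2 + (49/2) y^2.
∂L/∂y = 49y.
∂L/∂y' = y'.
The Euler-Lagrange equation d/dx(∂L/∂y') − ∂L/∂y = 0 becomes:
    y'' - 49 y = 0
General solution: y(x) = A e^(7x) + B e^(-7x), where A and B are arbitrary constants fixed by the endpoint conditions.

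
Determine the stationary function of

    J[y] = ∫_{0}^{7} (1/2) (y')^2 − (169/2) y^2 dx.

The Lagrangian is L = (1/2) (y')^2 − (169/2) y^2.
Compute ∂L/∂y = -169y, ∂L/∂y' = y'.
The Euler-Lagrange equation d/dx(∂L/∂y') − ∂L/∂y = 0 reduces to
    y'' + 169 y = 0.
Its general solution is
    y(x) = A sin(13x) + B cos(13x),
with A, B fixed by the endpoint conditions.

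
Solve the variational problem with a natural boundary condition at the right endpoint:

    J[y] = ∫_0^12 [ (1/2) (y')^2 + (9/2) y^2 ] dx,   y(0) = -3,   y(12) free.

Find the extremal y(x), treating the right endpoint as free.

The Lagrangian L = (1/2) (y')^2 + (9/2) y^2 gives
    ∂L/∂y = 9 y,   ∂L/∂y' = y'.
Euler-Lagrange: y'' − 9 y = 0.
With k = 3, the general solution is
    y(x) = A cosh(3 x) + B sinh(3 x).
Fixed left endpoint y(0) = -3 ⇒ A = -3.
The right endpoint x = 12 is free, so the natural (transversality) condition is ∂L/∂y' |_{x=12} = 0, i.e. y'(12) = 0.
Compute y'(x) = A k sinh(k x) + B k cosh(k x), so
    y'(12) = A k sinh(k·12) + B k cosh(k·12) = 0
    ⇒ B = −A tanh(k·12) = 3 tanh(3·12).
Therefore the extremal is
    y(x) = −3 cosh(3 x) + 3 tanh(3·12) sinh(3 x).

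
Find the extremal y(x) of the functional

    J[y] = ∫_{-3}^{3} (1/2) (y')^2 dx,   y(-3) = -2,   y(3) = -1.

The Lagrangian is L = (1/2) (y')^2.
Compute ∂L/∂y = 0, ∂L/∂y' = y'.
The Euler-Lagrange equation d/dx(∂L/∂y') − ∂L/∂y = 0 reduces to
    y'' = 0.
Its general solution is
    y(x) = A x + B,
with A, B fixed by the endpoint conditions.
Applying the endpoint conditions y(-3) = -2 and y(3) = -1: solve A·-3 + B = -2 and A·3 + B = -1. Subtracting gives A(3 − -3) = -1 − -2, so A = 1/6, and B = -2 − A·-3 = -3/2. Therefore
    y(x) = (1/6) x - 3/2.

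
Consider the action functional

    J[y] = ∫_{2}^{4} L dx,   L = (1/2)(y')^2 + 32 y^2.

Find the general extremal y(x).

The Lagrangian is L = (1/2)(y')^2 + 32 y^2.
∂L/∂y = 64y.
∂L/∂y' = y'.
The Euler-Lagrange equation d/dx(∂L/∂y') − ∂L/∂y = 0 becomes:
    y'' - 64 y = 0
General solution: y(x) = A e^(8x) + B e^(-8x), where A and B are arbitrary constants fixed by the endpoint conditions.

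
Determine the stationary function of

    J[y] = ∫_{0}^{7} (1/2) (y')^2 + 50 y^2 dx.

The Lagrangian is L = (1/2) (y')^2 + 50 y^2.
Compute ∂L/∂y = 100y, ∂L/∂y' = y'.
The Euler-Lagrange equation d/dx(∂L/∂y') − ∂L/∂y = 0 reduces to
    y'' − 100 y = 0.
Its general solution is
    y(x) = A e^(10x) + B e^(−10x),
with A, B fixed by the endpoint conditions.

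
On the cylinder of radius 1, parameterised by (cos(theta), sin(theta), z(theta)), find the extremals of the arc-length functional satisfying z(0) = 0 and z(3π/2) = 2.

Parameterise the cylinder of radius R = 1 as
    r(θ) = (cos θ, sin θ, z(θ)).
The arc-length element is
    ds = sqrt(1 + (dz/dθ)^2) dθ,
so the Lagrangian is L = sqrt(1 + z'^2).
L depends on z' only, not on z or θ, so ∂L/∂z = 0 and
    ∂L/∂z' = z' / sqrt(1 + z'^2).
The Euler-Lagrange equation gives
    d/dθ( z' / sqrt(1 + z'^2) ) = 0,
so z' is constant. Integrating once:
    z(θ) = a θ + b,
a helix on the cylinder (a straight line when the cylinder is unrolled). The constants a, b are determined by the endpoint conditions.
With endpoint conditions z(0) = 0 and z(3π/2) = 2: from z(0) = b we get b = 0, and a·3π/2 + 0 = 2 gives a = 4/(3π), so
    z(θ) = (4/(3π)) θ.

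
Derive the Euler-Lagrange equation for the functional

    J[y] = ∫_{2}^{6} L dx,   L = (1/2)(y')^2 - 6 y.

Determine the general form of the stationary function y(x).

The Lagrangian is L = (1/2)(y')^2 - 6 y.
∂L/∂y = -6.
∂L/∂y' = y'.
The Euler-Lagrange equation d/dx(∂L/∂y') − ∂L/∂y = 0 becomes:
    y'' + 6 = 0
General solution: y(x) = -3 x^2 + A x + B, where A and B are arbitrary constants fixed by the endpoint conditions.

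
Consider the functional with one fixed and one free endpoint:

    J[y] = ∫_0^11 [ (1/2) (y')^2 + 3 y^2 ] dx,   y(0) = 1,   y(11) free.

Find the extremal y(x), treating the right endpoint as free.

The Lagrangian L = (1/2) (y')^2 + 3 y^2 gives
    ∂L/∂y = 6 y,   ∂L/∂y' = y'.
Euler-Lagrange: y'' − 6 y = 0.
With k = sqrt(6), the general solution is
    y(x) = A cosh(sqrt(6) x) + B sinh(sqrt(6) x).
Fixed left endpoint y(0) = 1 ⇒ A = 1.
The right endpoint x = 11 is free, so the natural (transversality) condition is ∂L/∂y' |_{x=11} = 0, i.e. y'(11) = 0.
Compute y'(x) = A k sinh(k x) + B k cosh(k x), so
    y'(11) = A k sinh(k·11) + B k cosh(k·11) = 0
    ⇒ B = −A tanh(k·11) = − tanh(sqrt(6)·11).
Therefore the extremal is
    y(x) = cosh(sqrt(6) x) − tanh(sqrt(6)·11) sinh(sqrt(6) x).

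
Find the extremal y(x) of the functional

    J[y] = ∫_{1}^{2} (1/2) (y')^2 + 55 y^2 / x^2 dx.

The Lagrangian is L = (1/2) (y')^2 + 55 y^2 / x^2.
Compute ∂L/∂y = 110y/x^2, ∂L/∂y' = y'.
The Euler-Lagrange equation d/dx(∂L/∂y') − ∂L/∂y = 0 reduces to
    y'' − 110/x^2 · y = 0  (x > 0).
Its general solution is
    y(x) = A x^11 + B x^(-10),
with A, B fixed by the endpoint conditions.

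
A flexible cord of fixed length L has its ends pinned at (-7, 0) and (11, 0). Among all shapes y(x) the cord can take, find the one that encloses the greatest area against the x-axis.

Set up the augmented Lagrangian using a multiplier λ for the length constraint:
    F(y, y') = y − λ sqrt(1 + y'^2).
F has no explicit x dependence, so the Beltrami identity yields a first integral
    F − y' ∂F/∂y' = C.
Compute ∂F/∂y' = −λ y' / sqrt(1 + y'^2). Then
    y − λ sqrt(1 + y'^2) + λ y'^2 / sqrt(1 + y'^2) = C
    ⇒  y − λ / sqrt(1 + y'^2) = C.
Solving for y' and integrating gives
    (x − a)^2 + (y − b)^2 = λ^2,
a circular arc of radius λ. The constants a, b are determined by the endpoint conditions y(-7) = y(11) = 0, and λ is fixed implicitly by the length constraint
    ∫_{-7}^{11} sqrt(1 + y'^2) dx = L.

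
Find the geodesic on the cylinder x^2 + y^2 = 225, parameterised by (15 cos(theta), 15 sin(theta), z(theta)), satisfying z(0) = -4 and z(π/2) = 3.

Parameterise the cylinder of radius R = 15 as
    r(θ) = (15 cos θ, 15 sin θ, z(θ)).
The arc-length element is
    ds = sqrt(225 + (dz/dθ)^2) dθ,
so the Lagrangian is L = sqrt(225 + z'^2).
L depends on z' only, not on z or θ, so ∂L/∂z = 0 and
    ∂L/∂z' = z' / sqrt(225 + z'^2).
The Euler-Lagrange equation gives
    d/dθ( z' / sqrt(225 + z'^2) ) = 0,
so z' is constant. Integrating once:
    z(θ) = a θ + b,
a helix on the cylinder (a straight line when the cylinder is unrolled). The constants a, b are determined by the endpoint conditions.
With endpoint conditions z(0) = -4 and z(π/2) = 3: from z(0) = b we get b = -4, and a·π/2 + -4 = 3 gives a = 14/π, so
    z(θ) = (14/π) θ − 4.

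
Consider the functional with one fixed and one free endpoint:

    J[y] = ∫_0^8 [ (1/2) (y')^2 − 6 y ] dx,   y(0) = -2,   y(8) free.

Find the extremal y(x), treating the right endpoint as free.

The Lagrangian L = (1/2) (y')^2 − 6 y gives
    ∂L/∂y = −6,   ∂L/∂y' = y'.
Euler-Lagrange: d/dx(y') − (−6) = 0, i.e. y'' + 6 = 0, so
    y(x) = −(6/2) x^2 + C1 x + C2.
Fixed left endpoint y(0) = -2 ⇒ C2 = -2.
The right endpoint x = 8 is free, so the natural (transversality) condition is ∂L/∂y' |_{x=8} = 0, i.e. y'(8) = 0.
Compute y'(x) = −6 x + C1, so y'(8) = −48 + C1 = 0 ⇒ C1 = 48.
Therefore the extremal is
    y(x) = −3 x^2 + 48 x − 2.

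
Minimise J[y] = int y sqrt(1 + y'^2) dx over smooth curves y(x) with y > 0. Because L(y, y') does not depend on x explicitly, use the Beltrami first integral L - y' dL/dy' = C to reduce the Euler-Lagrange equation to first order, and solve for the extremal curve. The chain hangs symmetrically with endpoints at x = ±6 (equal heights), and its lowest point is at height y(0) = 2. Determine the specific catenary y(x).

The Lagrangian L(y, y') = y sqrt(1 + y'^2) has no explicit x dependence, so the Beltrami identity applies:
    L − y' ∂L/∂y' = C.
Compute ∂L/∂y' = y · y' / sqrt(1 + y'^2). Then
    L − y' ∂L/∂y'
    = y sqrt(1 + y'^2) − y · y'^2 / sqrt(1 + y'^2)
    = y (1 + y'^2 − y'^2) / sqrt(1 + y'^2)
    = y / sqrt(1 + y'^2) = C.
Squaring gives y^2 = C^2 (1 + y'^2), i.e.
    y'^2 = y^2 / C^2 − 1.
Separating variables,
    dy / sqrt(y^2 − C^2) = dx / C,
and integrating gives arccosh(y / C) = (x − a)/C, so
    y(x) = C cosh((x − a)/C),
the catenary. The constants C and a are fixed by the two endpoint conditions (and, for the hanging-chain problem, the length constraint selects C).
Now fit the given data. The endpoints x = ±6 are symmetric at equal height, so the catenary is even about its minimum: a = 0 and y(x) = C cosh(x/C). The lowest point is y(0) = C cosh(0) = C, and we are told y(0) = 2, so C = 2. Therefore
    y(x) = 2 cosh(x/2),
and at the endpoints
    y(±6) = 2 cosh(6/2).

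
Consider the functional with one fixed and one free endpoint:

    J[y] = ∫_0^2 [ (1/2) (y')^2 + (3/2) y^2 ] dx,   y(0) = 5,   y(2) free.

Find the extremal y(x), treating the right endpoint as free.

The Lagrangian L = (1/2) (y')^2 + (3/2) y^2 gives
    ∂L/∂y = 3 y,   ∂L/∂y' = y'.
Euler-Lagrange: y'' − 3 y = 0.
With k = sqrt(3), the general solution is
    y(x) = A cosh(sqrt(3) x) + B sinh(sqrt(3) x).
Fixed left endpoint y(0) = 5 ⇒ A = 5.
The right endpoint x = 2 is free, so the natural (transversality) condition is ∂L/∂y' |_{x=2} = 0, i.e. y'(2) = 0.
Compute y'(x) = A k sinh(k x) + B k cosh(k x), so
    y'(2) = A k sinh(k·2) + B k cosh(k·2) = 0
    ⇒ B = −A tanh(k·2) = − 5 tanh(sqrt(3)·2).
Therefore the extremal is
    y(x) = 5 cosh(sqrt(3) x) − 5 tanh(sqrt(3)·2) sinh(sqrt(3) x).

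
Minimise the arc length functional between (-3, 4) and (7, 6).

Arc-length functional: J[y] = ∫ sqrt(1 + (y')^2) dx.
Lagrangian L = sqrt(1 + (y')^2) has no explicit y dependence, so ∂L/∂y = 0 and the Euler-Lagrange equation gives
    d/dx( y' / sqrt(1 + (y')^2) ) = 0  ⇒  y' / sqrt(1 + (y')^2) = const.
Hence y' is constant, so y(x) is affine.
Fitting the endpoints (-3, 4) and (7, 6):
    slope m = (6 − 4) / (7 − (-3)) = 1/5,
    intercept c = 4 − m·(-3) = 23/5.
Extremal: y(x) = (1/5) x + 23/5.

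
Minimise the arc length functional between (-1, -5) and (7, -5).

Arc-length functional: J[y] = ∫ sqrt(1 + (y')^2) dx.
Lagrangian L = sqrt(1 + (y')^2) has no explicit y dependence, so ∂L/∂y = 0 and the Euler-Lagrange equation gives
    d/dx( y' / sqrt(1 + (y')^2) ) = 0  ⇒  y' / sqrt(1 + (y')^2) = const.
Hence y' is constant, so y(x) is affine.
Fitting the endpoints (-1, -5) and (7, -5):
    slope m = ((-5) − (-5)) / (7 − (-1)) = 0,
    intercept c = (-5) − m·(-1) = -5.
Extremal: y(x) = -5.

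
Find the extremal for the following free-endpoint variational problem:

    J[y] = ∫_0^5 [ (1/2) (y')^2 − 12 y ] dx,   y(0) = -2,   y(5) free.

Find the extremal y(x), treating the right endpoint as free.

The Lagrangian L = (1/2) (y')^2 − 12 y gives
    ∂L/∂y = −12,   ∂L/∂y' = y'.
Euler-Lagrange: d/dx(y') − (−12) = 0, i.e. y'' + 12 = 0, so
    y(x) = −(12/2) x^2 + C1 x + C2.
Fixed left endpoint y(0) = -2 ⇒ C2 = -2.
The right endpoint x = 5 is free, so the natural (transversality) condition is ∂L/∂y' |_{x=5} = 0, i.e. y'(5) = 0.
Compute y'(x) = −12 x + C1, so y'(5) = −60 + C1 = 0 ⇒ C1 = 60.
Therefore the extremal is
    y(x) = −6 x^2 + 60 x − 2.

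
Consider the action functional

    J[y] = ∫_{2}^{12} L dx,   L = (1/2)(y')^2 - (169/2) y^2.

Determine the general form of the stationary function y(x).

The Lagrangian is L = (1/2)(y')^2 - (169/2) y^2.
∂L/∂y = -169y.
∂L/∂y' = y'.
The Euler-Lagrange equation d/dx(∂L/∂y') − ∂L/∂y = 0 becomes:
    y'' + 169 y = 0
General solution: y(x) = A sin(13x) + B cos(13x), where A and B are arbitrary constants fixed by the endpoint conditions.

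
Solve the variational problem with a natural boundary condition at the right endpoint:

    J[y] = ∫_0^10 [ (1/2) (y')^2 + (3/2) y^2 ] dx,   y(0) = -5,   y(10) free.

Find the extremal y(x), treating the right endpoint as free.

The Lagrangian L = (1/2) (y')^2 + (3/2) y^2 gives
    ∂L/∂y = 3 y,   ∂L/∂y' = y'.
Euler-Lagrange: y'' − 3 y = 0.
With k = sqrt(3), the general solution is
    y(x) = A cosh(sqrt(3) x) + B sinh(sqrt(3) x).
Fixed left endpoint y(0) = -5 ⇒ A = -5.
The right endpoint x = 10 is free, so the natural (transversality) condition is ∂L/∂y' |_{x=10} = 0, i.e. y'(10) = 0.
Compute y'(x) = A k sinh(k x) + B k cosh(k x), so
    y'(10) = A k sinh(k·10) + B k cosh(k·10) = 0
    ⇒ B = −A tanh(k·10) = 5 tanh(sqrt(3)·10).
Therefore the extremal is
    y(x) = −5 cosh(sqrt(3) x) + 5 tanh(sqrt(3)·10) sinh(sqrt(3) x).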